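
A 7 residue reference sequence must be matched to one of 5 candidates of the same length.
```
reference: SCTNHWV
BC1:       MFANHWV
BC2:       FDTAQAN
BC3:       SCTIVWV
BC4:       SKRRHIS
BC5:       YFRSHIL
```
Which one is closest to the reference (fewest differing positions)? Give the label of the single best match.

BC1 differs at 3 positions; BC2 differs at 6 positions; BC3 differs at 2 positions; BC4 differs at 5 positions; BC5 differs at 6 positions. The closest is BC3.

BC3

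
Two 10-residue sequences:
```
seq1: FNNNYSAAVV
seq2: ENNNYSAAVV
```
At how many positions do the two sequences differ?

1

Mismatches (1-based): position 1: F→E.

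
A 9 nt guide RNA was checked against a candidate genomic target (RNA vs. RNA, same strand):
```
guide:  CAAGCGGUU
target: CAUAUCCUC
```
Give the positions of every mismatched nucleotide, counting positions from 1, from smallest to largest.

Scanning 1-based: 3: A/U; 4: G/A; 5: C/U; 6: G/C; 7: G/C; 9: U/C.

3, 4, 5, 6, 7, 9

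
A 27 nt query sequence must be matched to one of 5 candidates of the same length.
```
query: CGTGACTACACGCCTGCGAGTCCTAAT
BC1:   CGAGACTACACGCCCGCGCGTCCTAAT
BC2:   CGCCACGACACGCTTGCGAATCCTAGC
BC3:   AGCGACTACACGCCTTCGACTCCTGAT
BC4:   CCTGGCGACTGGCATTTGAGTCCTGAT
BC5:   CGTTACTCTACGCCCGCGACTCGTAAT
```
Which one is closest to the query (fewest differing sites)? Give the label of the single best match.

Hamming distances to query — BC1: 3; BC2: 7; BC3: 5; BC4: 9; BC5: 6.
Smallest is BC1 with 3 mismatches.

BC1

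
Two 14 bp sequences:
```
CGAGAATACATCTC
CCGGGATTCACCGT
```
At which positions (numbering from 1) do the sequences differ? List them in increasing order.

Scanning 1-based: 2: G/C; 3: A/G; 5: A/G; 8: A/T; 11: T/C; 13: T/G; 14: C/T.

2, 3, 5, 8, 11, 13, 14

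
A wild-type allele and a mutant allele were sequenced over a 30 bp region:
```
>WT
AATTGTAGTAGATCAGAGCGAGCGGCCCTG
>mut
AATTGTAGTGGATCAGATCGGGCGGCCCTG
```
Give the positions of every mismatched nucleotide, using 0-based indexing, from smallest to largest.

9, 17, 20

Scanning 0-based: 9: A/G; 17: G/T; 20: A/G.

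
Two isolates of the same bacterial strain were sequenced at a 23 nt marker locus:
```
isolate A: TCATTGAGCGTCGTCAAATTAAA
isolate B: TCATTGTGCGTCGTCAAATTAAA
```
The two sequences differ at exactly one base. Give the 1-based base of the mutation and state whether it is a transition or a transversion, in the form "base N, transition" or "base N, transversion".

base 7, transversion

The sequences differ only at base 7: A→T (purine→pyrimidine), a transversion.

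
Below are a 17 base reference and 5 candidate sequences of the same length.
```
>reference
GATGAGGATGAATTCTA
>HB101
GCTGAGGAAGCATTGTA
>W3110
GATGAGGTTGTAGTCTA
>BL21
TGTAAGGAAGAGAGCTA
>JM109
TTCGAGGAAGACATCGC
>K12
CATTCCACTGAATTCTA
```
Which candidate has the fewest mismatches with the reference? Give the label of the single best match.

W3110

Hamming distances to reference — HB101: 4; W3110: 3; BL21: 7; JM109: 8; K12: 6.
Smallest is W3110 with 3 mismatches.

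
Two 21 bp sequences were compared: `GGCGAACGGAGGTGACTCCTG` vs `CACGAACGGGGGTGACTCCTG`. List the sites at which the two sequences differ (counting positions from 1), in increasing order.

Scanning 1-based: 1: G/C; 2: G/A; 10: A/G.

1, 2, 10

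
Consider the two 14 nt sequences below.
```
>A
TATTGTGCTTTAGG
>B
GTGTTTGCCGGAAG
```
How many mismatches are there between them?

Comparing position by position, 8 bases differ: 1 (T/G), 2 (A/T), 3 (T/G), 5 (G/T), 9 (T/C), 10 (T/G), 11 (T/G), 13 (G/A).

8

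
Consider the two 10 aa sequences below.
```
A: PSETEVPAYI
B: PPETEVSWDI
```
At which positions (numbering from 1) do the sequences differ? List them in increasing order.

2, 7, 8, 9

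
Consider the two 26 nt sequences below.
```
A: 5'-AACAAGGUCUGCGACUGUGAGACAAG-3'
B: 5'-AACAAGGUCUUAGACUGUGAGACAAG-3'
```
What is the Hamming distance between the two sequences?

Comparing position by position, 2 positions differ: 11 (G/U), 12 (C/A).

2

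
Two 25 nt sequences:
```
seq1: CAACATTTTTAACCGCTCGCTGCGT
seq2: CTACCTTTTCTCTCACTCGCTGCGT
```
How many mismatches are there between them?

7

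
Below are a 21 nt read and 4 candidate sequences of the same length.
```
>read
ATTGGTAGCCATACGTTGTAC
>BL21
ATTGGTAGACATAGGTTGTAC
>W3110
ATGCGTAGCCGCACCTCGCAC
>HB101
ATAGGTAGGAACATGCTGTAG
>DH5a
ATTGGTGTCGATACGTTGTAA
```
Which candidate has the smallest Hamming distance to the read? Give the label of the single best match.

BL21

Hamming distances to read — BL21: 2; W3110: 7; HB101: 7; DH5a: 4.
Smallest is BL21 with 2 mismatches.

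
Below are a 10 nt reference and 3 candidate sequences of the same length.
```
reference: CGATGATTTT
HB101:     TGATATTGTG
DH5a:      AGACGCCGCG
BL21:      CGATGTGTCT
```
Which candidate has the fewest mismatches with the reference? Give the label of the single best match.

Hamming distances to reference — HB101: 5; DH5a: 7; BL21: 3.
Smallest is BL21 with 3 mismatches.

BL21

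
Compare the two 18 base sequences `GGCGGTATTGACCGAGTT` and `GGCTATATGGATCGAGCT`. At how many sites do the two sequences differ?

5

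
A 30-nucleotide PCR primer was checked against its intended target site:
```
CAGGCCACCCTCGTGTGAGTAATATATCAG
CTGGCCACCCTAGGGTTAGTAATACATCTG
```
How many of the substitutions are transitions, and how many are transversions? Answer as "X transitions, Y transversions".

Transitions (purine↔purine or pyrimidine↔pyrimidine): 25 T→C.
Transversions (purine↔pyrimidine): 2 A→T, 12 C→A, 14 T→G, 17 G→T, 29 A→T.

1 transition, 5 transversions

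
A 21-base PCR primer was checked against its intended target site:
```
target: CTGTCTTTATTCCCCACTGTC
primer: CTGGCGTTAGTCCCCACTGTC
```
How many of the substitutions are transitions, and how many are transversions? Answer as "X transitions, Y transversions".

0 transitions, 3 transversions

Transitions (purine↔purine or pyrimidine↔pyrimidine): none.
Transversions (purine↔pyrimidine): 4 T→G, 6 T→G, 10 T→G.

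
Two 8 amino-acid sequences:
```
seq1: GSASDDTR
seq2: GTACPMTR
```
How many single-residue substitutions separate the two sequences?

4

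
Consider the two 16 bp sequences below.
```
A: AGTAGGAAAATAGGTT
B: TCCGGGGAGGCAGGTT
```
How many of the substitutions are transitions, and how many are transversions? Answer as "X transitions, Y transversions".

Transitions (purine↔purine or pyrimidine↔pyrimidine): 3 T→C, 4 A→G, 7 A→G, 9 A→G, 10 A→G, 11 T→C.
Transversions (purine↔pyrimidine): 1 A→T, 2 G→C.

6 transitions, 2 transversions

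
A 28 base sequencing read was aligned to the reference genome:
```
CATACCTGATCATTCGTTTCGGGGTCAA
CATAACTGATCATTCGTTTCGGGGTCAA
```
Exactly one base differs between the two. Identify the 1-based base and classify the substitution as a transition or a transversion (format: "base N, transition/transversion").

Base 5 changes C→A. C is a pyrimidine and A is a purine, so this is a transversion.

base 5, transversion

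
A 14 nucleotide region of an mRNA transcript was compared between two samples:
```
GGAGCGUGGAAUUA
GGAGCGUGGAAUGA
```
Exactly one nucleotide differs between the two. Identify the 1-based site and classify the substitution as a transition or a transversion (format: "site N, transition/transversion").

site 13, transversion

The sequences differ only at site 13: U→G (pyrimidine→purine), a transversion.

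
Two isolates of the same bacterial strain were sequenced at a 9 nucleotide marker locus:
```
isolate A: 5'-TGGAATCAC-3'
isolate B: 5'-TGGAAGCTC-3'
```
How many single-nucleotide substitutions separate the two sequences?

The sequences differ at bases 6, 8 (1-based) — 2 in total.

2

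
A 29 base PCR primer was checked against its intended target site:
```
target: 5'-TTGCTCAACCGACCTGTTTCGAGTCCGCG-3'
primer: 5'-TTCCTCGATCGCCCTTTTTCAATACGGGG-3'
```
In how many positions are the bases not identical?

Comparing position by position, 10 positions differ: 3 (G/C), 7 (A/G), 9 (C/T), 12 (A/C), 16 (G/T), 21 (G/A), 23 (G/T), 24 (T/A), 26 (C/G), 28 (C/G).

10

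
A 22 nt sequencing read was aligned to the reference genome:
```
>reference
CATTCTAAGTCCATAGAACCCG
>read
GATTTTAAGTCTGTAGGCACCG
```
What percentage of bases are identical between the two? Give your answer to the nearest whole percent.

7 positions differ (1, 5, 12, 13, 17, 18, 19), so 15 of 22 match: 15/22 = 68.18%.

68%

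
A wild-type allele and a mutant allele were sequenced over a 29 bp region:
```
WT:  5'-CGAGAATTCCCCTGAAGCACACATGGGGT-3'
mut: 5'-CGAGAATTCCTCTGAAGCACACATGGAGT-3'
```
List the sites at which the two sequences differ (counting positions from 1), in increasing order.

Differences at site 11 (C→T), site 27 (G→A).

11, 27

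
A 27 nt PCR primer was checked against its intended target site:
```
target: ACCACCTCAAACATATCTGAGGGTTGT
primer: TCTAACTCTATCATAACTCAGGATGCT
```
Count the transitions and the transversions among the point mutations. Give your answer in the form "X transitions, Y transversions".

Mismatches (1-based):
base 1: A→T (purine→pyrimidine, transversion)
base 3: C→T (pyrimidine→pyrimidine, transition)
base 5: C→A (pyrimidine→purine, transversion)
base 9: A→T (purine→pyrimidine, transversion)
base 11: A→T (purine→pyrimidine, transversion)
base 16: T→A (pyrimidine→purine, transversion)
base 19: G→C (purine→pyrimidine, transversion)
base 23: G→A (purine→purine, transition)
base 25: T→G (pyrimidine→purine, transversion)
base 26: G→C (purine→pyrimidine, transversion)

2 transitions, 8 transversions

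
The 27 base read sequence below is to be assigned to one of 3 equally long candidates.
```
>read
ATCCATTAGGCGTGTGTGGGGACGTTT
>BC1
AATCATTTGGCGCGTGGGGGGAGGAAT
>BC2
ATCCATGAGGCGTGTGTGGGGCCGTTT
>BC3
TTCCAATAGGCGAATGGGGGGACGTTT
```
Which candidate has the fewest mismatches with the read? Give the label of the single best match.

BC2

Hamming distances to read — BC1: 8; BC2: 2; BC3: 5.
Smallest is BC2 with 2 mismatches.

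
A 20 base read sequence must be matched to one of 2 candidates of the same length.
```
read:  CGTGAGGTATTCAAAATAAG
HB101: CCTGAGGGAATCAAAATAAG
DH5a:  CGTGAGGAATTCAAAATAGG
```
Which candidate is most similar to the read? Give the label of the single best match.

DH5a

HB101 differs at 3 positions; DH5a differs at 2 positions. The closest is DH5a.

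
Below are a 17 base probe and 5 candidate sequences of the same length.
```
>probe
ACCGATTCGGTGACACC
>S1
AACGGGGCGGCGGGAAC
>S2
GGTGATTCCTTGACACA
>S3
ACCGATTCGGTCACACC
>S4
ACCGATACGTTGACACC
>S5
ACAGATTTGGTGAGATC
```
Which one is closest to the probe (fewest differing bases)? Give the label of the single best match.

S3

Hamming distances to probe — S1: 8; S2: 6; S3: 1; S4: 2; S5: 4.
Smallest is S3 with 1 mismatch.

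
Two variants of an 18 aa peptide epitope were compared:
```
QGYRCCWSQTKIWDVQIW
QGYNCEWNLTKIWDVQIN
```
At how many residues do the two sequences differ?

The sequences differ at residues 4, 6, 8, 9, 18 (1-based) — 5 in total.

5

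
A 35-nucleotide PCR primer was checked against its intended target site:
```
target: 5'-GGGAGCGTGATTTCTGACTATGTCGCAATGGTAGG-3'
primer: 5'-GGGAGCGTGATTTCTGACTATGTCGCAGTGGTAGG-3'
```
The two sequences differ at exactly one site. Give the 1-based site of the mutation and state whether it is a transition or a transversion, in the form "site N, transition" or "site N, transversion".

Site 28 changes A→G. A is a purine and G is a purine, so this is a transition.

site 28, transition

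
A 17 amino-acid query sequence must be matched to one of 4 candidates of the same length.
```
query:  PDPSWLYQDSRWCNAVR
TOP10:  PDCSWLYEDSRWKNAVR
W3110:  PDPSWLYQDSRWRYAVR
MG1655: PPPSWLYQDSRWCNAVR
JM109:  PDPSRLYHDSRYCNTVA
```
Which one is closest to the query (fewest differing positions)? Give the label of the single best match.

MG1655

TOP10 differs at 3 positions; W3110 differs at 2 positions; MG1655 differs at 1 position; JM109 differs at 5 positions. The closest is MG1655.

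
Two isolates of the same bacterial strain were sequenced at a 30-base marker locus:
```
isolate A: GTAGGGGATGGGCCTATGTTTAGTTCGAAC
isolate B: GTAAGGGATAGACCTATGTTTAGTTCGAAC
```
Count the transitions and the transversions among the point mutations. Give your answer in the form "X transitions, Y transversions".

3 transitions, 0 transversions

Transitions (purine↔purine or pyrimidine↔pyrimidine): 4 G→A, 10 G→A, 12 G→A.
Transversions (purine↔pyrimidine): none.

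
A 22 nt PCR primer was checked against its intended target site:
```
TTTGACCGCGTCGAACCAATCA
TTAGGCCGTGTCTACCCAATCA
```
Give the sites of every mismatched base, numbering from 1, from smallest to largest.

3, 5, 9, 13, 15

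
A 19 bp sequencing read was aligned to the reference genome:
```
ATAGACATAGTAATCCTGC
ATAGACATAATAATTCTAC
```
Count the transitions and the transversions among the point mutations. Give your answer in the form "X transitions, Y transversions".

Mismatches (1-based):
base 10: G→A (purine→purine, transition)
base 15: C→T (pyrimidine→pyrimidine, transition)
base 18: G→A (purine→purine, transition)

3 transitions, 0 transversions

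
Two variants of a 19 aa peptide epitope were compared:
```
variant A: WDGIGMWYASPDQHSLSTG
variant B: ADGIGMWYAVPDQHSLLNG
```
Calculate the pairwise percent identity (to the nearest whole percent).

79%

4 positions differ (1, 10, 17, 18), so 15 of 19 match: 15/19 = 78.95%.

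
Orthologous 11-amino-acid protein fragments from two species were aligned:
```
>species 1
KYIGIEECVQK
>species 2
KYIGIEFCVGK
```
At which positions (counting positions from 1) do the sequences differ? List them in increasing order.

Differences at position 7 (E→F), position 10 (Q→G).

7, 10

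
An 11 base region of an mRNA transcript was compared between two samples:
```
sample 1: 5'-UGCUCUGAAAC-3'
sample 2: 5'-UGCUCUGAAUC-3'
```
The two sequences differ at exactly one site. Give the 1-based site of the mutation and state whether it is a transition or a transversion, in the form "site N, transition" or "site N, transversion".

site 10, transversion

Site 10 changes A→U. A is a purine and U is a pyrimidine, so this is a transversion.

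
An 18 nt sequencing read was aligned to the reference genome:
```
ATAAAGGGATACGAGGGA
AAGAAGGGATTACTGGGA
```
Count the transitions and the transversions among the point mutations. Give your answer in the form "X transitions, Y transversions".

Mismatches (1-based):
position 2: T→A (pyrimidine→purine, transversion)
position 3: A→G (purine→purine, transition)
position 11: A→T (purine→pyrimidine, transversion)
position 12: C→A (pyrimidine→purine, transversion)
position 13: G→C (purine→pyrimidine, transversion)
position 14: A→T (purine→pyrimidine, transversion)

1 transition, 5 transversions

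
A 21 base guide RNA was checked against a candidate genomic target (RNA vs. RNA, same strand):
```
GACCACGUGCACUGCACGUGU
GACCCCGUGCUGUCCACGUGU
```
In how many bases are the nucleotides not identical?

4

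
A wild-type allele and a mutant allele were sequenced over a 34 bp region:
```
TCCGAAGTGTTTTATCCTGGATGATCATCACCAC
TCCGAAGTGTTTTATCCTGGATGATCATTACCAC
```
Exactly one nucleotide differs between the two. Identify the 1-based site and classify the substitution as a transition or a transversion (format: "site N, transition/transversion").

The sequences differ only at site 29: C→T (pyrimidine→pyrimidine), a transition.

site 29, transition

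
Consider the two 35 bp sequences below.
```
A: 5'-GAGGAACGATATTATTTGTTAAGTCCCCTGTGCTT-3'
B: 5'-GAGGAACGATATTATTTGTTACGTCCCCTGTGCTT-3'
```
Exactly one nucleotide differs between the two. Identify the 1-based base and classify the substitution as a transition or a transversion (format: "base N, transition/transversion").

base 22, transversion

Base 22 changes A→C. A is a purine and C is a pyrimidine, so this is a transversion.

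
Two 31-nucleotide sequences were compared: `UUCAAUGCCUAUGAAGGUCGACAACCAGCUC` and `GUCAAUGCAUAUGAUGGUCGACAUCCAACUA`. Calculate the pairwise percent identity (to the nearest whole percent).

81%

6 positions differ (1, 9, 15, 24, 28, 31), so 25 of 31 match: 25/31 = 80.65%.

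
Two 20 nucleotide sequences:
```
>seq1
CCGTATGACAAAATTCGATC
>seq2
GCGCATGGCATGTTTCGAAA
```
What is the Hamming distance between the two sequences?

8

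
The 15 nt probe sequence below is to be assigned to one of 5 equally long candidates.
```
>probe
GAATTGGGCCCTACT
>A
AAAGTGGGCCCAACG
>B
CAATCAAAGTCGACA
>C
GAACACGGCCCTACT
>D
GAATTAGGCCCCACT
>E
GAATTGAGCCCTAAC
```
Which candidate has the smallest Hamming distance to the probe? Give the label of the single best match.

D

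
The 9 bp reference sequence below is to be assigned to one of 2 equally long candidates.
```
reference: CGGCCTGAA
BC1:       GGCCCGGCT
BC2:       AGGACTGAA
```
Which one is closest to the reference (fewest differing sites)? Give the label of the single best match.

BC2

BC1 differs at 5 sites; BC2 differs at 2 sites. The closest is BC2.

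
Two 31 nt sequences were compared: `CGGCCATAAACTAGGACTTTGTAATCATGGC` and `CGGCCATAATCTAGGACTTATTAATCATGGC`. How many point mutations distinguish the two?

3

Comparing position by position, 3 sites differ: 10 (A/T), 20 (T/A), 21 (G/T).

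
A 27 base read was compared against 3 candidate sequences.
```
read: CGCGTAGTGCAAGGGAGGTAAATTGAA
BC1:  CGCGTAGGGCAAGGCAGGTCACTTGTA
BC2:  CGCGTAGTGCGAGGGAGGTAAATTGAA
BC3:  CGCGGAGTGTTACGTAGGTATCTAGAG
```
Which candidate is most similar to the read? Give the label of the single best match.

BC2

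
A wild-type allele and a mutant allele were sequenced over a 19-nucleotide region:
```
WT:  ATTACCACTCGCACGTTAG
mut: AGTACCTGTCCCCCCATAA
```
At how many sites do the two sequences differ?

Comparing position by position, 8 sites differ: 2 (T/G), 7 (A/T), 8 (C/G), 11 (G/C), 13 (A/C), 15 (G/C), 16 (T/A), 19 (G/A).

8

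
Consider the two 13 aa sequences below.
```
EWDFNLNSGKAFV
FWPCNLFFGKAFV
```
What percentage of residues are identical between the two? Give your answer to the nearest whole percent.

62%

5 positions differ (1, 3, 4, 7, 8), so 8 of 13 match: 8/13 = 61.54%.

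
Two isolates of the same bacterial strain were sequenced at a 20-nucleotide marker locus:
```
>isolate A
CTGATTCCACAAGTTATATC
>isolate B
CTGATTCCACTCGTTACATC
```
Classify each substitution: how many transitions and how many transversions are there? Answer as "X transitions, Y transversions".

1 transition, 2 transversions

Mismatches (1-based):
base 11: A→T (purine→pyrimidine, transversion)
base 12: A→C (purine→pyrimidine, transversion)
base 17: T→C (pyrimidine→pyrimidine, transition)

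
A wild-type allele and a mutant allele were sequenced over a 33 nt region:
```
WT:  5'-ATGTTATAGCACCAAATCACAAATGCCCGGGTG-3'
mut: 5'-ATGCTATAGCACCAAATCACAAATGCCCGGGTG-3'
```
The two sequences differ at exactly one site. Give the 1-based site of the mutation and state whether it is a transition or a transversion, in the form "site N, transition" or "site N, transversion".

site 4, transition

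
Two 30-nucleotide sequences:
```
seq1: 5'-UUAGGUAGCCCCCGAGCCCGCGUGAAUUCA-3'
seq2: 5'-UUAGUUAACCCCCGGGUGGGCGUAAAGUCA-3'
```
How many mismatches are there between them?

The sequences differ at positions 5, 8, 15, 17, 18, 19, 24, 27 (1-based) — 8 in total.

8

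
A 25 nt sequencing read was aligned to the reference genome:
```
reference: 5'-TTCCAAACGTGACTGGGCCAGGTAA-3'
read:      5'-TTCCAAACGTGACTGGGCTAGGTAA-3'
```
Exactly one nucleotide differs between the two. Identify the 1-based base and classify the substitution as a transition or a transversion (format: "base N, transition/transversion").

Base 19 changes C→T. C is a pyrimidine and T is a pyrimidine, so this is a transition.

base 19, transition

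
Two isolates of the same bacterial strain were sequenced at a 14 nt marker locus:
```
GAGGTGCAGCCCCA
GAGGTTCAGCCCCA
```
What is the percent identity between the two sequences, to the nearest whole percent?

1 position differs (6), so 13 of 14 match: 13/14 = 92.86%.

93%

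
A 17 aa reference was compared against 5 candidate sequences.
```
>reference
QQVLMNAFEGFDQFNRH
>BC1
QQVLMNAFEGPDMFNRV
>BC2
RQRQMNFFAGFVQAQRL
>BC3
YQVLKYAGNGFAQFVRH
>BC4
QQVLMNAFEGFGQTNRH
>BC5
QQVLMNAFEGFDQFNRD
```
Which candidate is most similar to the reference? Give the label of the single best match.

Hamming distances to reference — BC1: 3; BC2: 9; BC3: 7; BC4: 2; BC5: 1.
Smallest is BC5 with 1 mismatch.

BC5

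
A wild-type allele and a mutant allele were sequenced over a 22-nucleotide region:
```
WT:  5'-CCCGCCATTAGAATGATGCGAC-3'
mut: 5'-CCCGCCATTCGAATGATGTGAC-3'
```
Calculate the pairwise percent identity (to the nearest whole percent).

91%

2 positions differ (10, 19), so 20 of 22 match: 20/22 = 90.91%.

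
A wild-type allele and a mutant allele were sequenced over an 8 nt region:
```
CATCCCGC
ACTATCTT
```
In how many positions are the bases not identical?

Mismatches (1-based): position 1: C→A; position 2: A→C; position 4: C→A; position 5: C→T; position 7: G→T; position 8: C→T.

6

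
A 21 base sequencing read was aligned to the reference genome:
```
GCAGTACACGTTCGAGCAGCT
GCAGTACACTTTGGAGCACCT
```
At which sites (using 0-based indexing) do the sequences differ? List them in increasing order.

9, 12, 18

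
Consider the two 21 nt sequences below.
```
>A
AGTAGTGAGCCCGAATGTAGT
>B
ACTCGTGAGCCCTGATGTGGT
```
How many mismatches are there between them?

The sequences differ at bases 2, 4, 13, 14, 19 (1-based) — 5 in total.

5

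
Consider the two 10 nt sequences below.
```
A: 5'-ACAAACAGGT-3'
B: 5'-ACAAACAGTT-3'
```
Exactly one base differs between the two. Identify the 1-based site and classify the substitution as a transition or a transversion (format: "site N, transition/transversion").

site 9, transversion

Site 9 changes G→T. G is a purine and T is a pyrimidine, so this is a transversion.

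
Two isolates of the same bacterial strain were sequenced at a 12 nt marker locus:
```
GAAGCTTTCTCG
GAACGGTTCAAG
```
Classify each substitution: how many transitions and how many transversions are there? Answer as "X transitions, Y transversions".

Mismatches (1-based):
site 4: G→C (purine→pyrimidine, transversion)
site 5: C→G (pyrimidine→purine, transversion)
site 6: T→G (pyrimidine→purine, transversion)
site 10: T→A (pyrimidine→purine, transversion)
site 11: C→A (pyrimidine→purine, transversion)

0 transitions, 5 transversions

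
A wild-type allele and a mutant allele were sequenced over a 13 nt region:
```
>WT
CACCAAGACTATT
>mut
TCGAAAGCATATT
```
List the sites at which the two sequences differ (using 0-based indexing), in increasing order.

0, 1, 2, 3, 7, 8

Scanning 0-based: 0: C/T; 1: A/C; 2: C/G; 3: C/A; 7: A/C; 8: C/A.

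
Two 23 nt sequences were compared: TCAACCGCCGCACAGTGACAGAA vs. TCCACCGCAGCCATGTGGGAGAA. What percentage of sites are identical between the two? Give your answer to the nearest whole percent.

70%

Mismatches at positions 3, 9, 12, 13, 14, 18, 19 (1-based): 7 of 23.
Identical positions: 16/23 = 69.57% → 70%.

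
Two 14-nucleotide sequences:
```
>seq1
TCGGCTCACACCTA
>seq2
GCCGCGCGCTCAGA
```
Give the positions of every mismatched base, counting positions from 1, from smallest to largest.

Scanning 1-based: 1: T/G; 3: G/C; 6: T/G; 8: A/G; 10: A/T; 12: C/A; 13: T/G.

1, 3, 6, 8, 10, 12, 13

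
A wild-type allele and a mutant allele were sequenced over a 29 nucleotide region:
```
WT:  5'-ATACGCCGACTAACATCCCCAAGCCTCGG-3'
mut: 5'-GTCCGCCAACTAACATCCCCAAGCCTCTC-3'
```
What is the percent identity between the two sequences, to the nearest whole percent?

5 positions differ (1, 3, 8, 28, 29), so 24 of 29 match: 24/29 = 82.76%.

83%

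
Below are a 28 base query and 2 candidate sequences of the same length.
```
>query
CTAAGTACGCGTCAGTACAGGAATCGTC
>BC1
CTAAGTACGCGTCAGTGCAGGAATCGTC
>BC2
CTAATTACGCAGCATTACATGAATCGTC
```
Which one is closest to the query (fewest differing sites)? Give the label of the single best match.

BC1 differs at 1 site; BC2 differs at 5 sites. The closest is BC1.

BC1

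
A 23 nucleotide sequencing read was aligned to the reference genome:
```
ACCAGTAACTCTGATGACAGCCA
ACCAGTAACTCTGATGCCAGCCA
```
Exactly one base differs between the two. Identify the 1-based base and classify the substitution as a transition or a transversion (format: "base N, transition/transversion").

Base 17 changes A→C. A is a purine and C is a pyrimidine, so this is a transversion.

base 17, transversion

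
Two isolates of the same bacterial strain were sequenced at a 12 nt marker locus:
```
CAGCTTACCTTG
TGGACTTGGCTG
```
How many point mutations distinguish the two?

8

Comparing position by position, 8 sites differ: 1 (C/T), 2 (A/G), 4 (C/A), 5 (T/C), 7 (A/T), 8 (C/G), 9 (C/G), 10 (T/C).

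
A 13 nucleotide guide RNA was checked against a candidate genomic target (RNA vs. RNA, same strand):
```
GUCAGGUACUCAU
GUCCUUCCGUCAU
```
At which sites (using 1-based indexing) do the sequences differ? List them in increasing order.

4, 5, 6, 7, 8, 9

Differences at site 4 (A→C), site 5 (G→U), site 6 (G→U), site 7 (U→C), site 8 (A→C), site 9 (C→G).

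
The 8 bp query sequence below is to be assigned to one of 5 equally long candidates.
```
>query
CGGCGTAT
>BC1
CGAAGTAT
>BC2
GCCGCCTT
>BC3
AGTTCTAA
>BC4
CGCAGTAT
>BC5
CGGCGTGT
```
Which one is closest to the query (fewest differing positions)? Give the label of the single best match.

BC5

Hamming distances to query — BC1: 2; BC2: 7; BC3: 5; BC4: 2; BC5: 1.
Smallest is BC5 with 1 mismatch.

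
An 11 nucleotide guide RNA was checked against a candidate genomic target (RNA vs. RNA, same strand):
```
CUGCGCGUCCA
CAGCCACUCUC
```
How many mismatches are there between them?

6

The sequences differ at sites 2, 5, 6, 7, 10, 11 (1-based) — 6 in total.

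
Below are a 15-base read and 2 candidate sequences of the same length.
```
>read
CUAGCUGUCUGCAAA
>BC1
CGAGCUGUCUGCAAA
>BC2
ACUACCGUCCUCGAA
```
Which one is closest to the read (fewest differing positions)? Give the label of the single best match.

BC1

BC1 differs at 1 position; BC2 differs at 8 positions. The closest is BC1.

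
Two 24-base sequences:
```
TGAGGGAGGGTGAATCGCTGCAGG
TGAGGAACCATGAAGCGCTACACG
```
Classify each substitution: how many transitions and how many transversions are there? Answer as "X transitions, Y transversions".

Transitions (purine↔purine or pyrimidine↔pyrimidine): 6 G→A, 10 G→A, 20 G→A.
Transversions (purine↔pyrimidine): 8 G→C, 9 G→C, 15 T→G, 23 G→C.

3 transitions, 4 transversions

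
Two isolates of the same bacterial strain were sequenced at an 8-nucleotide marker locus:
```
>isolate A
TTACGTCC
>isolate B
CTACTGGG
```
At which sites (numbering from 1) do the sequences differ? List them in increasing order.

1, 5, 6, 7, 8

Differences at site 1 (T→C), site 5 (G→T), site 6 (T→G), site 7 (C→G), site 8 (C→G).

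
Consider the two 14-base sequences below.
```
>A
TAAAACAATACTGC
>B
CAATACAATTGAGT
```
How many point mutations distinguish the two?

6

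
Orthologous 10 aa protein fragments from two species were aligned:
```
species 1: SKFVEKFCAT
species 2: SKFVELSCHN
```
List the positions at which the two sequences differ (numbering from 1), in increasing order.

6, 7, 9, 10

Differences at position 6 (K→L), position 7 (F→S), position 9 (A→H), position 10 (T→N).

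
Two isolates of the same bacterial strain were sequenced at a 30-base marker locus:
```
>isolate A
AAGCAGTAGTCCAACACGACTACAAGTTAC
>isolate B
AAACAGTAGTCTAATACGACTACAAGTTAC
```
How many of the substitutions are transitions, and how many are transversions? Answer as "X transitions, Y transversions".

3 transitions, 0 transversions

Transitions (purine↔purine or pyrimidine↔pyrimidine): 3 G→A, 12 C→T, 15 C→T.
Transversions (purine↔pyrimidine): none.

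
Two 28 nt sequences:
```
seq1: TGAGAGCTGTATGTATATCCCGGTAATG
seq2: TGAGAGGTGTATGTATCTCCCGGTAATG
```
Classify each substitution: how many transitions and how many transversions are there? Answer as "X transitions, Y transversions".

Mismatches (1-based):
site 7: C→G (pyrimidine→purine, transversion)
site 17: A→C (purine→pyrimidine, transversion)

0 transitions, 2 transversions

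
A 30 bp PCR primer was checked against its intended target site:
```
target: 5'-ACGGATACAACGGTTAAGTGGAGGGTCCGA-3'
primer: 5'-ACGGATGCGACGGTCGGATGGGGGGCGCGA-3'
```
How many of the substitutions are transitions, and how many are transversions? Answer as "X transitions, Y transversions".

Mismatches (1-based):
position 7: A→G (purine→purine, transition)
position 9: A→G (purine→purine, transition)
position 15: T→C (pyrimidine→pyrimidine, transition)
position 16: A→G (purine→purine, transition)
position 17: A→G (purine→purine, transition)
position 18: G→A (purine→purine, transition)
position 22: A→G (purine→purine, transition)
position 26: T→C (pyrimidine→pyrimidine, transition)
position 27: C→G (pyrimidine→purine, transversion)

8 transitions, 1 transversion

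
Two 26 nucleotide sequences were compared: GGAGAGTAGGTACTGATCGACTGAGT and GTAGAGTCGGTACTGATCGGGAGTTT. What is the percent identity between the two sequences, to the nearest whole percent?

73%

7 positions differ (2, 8, 20, 21, 22, 24, 25), so 19 of 26 match: 19/26 = 73.08%.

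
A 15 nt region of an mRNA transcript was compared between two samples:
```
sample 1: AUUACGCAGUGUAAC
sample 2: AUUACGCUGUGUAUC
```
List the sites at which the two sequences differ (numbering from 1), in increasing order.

Differences at site 8 (A→U), site 14 (A→U).

8, 14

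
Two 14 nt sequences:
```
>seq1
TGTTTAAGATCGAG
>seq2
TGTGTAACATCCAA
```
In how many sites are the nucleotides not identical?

The sequences differ at sites 4, 8, 12, 14 (1-based) — 4 in total.

4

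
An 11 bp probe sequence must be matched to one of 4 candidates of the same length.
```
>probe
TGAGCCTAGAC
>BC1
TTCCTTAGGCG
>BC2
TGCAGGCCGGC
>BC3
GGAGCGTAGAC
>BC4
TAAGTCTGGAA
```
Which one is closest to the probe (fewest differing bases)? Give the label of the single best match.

BC3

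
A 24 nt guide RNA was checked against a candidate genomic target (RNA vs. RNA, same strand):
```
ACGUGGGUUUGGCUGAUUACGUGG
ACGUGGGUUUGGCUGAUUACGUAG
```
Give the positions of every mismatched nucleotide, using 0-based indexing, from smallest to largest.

Differences at position 22 (G→A).

22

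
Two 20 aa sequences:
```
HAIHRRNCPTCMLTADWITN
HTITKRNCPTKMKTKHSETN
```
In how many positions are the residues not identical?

Comparing position by position, 9 positions differ: 2 (A/T), 4 (H/T), 5 (R/K), 11 (C/K), 13 (L/K), 15 (A/K), 16 (D/H), 17 (W/S), 18 (I/E).

9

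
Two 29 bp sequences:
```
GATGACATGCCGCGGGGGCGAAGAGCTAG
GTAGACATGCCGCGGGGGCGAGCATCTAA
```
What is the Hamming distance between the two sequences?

6

Comparing position by position, 6 sites differ: 2 (A/T), 3 (T/A), 22 (A/G), 23 (G/C), 25 (G/T), 29 (G/A).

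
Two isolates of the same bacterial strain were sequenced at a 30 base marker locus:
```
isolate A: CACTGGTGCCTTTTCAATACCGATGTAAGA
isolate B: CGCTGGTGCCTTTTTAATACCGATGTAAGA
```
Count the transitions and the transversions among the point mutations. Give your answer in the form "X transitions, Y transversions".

Transitions (purine↔purine or pyrimidine↔pyrimidine): 2 A→G, 15 C→T.
Transversions (purine↔pyrimidine): none.

2 transitions, 0 transversions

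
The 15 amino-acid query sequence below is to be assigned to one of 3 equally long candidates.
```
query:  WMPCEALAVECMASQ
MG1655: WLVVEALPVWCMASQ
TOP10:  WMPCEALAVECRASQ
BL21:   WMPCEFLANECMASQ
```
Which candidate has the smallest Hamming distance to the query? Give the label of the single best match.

MG1655 differs at 5 residues; TOP10 differs at 1 residue; BL21 differs at 2 residues. The closest is TOP10.

TOP10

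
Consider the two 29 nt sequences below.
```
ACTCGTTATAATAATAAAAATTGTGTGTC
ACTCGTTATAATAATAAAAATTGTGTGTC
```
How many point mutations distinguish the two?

0

No positions differ; the sequences are identical.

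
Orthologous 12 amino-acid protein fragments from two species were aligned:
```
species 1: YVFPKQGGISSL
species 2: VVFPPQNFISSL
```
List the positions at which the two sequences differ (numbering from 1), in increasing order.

1, 5, 7, 8

Differences at position 1 (Y→V), position 5 (K→P), position 7 (G→N), position 8 (G→F).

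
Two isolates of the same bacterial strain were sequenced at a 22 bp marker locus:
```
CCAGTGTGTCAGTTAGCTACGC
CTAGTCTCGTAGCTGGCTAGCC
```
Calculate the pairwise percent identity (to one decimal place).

59.1%

9 positions differ (2, 6, 8, 9, 10, 13, 15, 20, 21), so 13 of 22 match: 13/22 = 59.09%.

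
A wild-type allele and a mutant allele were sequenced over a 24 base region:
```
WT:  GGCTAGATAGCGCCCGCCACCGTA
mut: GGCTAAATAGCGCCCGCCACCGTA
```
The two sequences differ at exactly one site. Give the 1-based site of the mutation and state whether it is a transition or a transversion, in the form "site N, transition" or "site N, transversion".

The sequences differ only at site 6: G→A (purine→purine), a transition.

site 6, transition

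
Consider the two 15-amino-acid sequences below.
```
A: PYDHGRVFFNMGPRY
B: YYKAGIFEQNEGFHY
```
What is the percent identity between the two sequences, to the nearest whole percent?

Mismatches at positions 1, 3, 4, 6, 7, 8, 9, 11, 13, 14 (1-based): 10 of 15.
Identical positions: 5/15 = 33.33% → 33%.

33%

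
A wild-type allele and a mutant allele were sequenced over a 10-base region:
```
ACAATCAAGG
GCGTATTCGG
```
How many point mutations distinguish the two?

7

Mismatches (1-based): position 1: A→G; position 3: A→G; position 4: A→T; position 5: T→A; position 6: C→T; position 7: A→T; position 8: A→C.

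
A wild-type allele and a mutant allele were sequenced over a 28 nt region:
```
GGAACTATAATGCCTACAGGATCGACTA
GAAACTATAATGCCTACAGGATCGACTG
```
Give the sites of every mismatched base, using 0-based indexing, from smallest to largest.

Scanning 0-based: 1: G/A; 27: A/G.

1, 27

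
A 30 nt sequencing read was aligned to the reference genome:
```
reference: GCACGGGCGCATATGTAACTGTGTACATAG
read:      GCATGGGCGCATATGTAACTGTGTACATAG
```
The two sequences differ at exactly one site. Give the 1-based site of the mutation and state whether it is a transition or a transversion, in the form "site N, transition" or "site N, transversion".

site 4, transition

The sequences differ only at site 4: C→T (pyrimidine→pyrimidine), a transition.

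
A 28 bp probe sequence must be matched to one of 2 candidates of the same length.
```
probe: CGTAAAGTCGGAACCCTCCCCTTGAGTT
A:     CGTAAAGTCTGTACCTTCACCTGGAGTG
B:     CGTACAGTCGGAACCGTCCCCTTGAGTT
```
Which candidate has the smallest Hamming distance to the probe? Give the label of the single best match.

A differs at 6 positions; B differs at 2 positions. The closest is B.

B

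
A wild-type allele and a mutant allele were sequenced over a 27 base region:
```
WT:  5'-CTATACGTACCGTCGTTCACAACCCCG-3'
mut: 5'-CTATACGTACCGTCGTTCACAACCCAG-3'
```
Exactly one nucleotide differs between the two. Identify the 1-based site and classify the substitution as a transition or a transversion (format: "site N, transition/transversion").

site 26, transversion

Site 26 changes C→A. C is a pyrimidine and A is a purine, so this is a transversion.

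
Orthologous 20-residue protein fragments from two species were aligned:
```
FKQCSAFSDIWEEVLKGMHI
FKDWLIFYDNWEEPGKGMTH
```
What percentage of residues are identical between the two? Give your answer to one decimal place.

50.0%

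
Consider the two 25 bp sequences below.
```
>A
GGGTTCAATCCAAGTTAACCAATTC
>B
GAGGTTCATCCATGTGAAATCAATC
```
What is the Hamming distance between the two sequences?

10

The sequences differ at positions 2, 4, 6, 7, 13, 16, 19, 20, 21, 23 (1-based) — 10 in total.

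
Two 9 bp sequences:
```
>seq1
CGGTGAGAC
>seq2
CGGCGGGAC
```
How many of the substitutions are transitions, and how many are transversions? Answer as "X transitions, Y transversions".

Transitions (purine↔purine or pyrimidine↔pyrimidine): 4 T→C, 6 A→G.
Transversions (purine↔pyrimidine): none.

2 transitions, 0 transversions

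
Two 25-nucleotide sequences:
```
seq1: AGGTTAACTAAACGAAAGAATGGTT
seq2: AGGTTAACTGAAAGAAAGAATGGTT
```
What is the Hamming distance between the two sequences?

Comparing position by position, 2 sites differ: 10 (A/G), 13 (C/A).

2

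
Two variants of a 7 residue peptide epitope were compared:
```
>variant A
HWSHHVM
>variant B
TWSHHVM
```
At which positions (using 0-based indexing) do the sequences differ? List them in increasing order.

Differences at position 0 (H→T).

0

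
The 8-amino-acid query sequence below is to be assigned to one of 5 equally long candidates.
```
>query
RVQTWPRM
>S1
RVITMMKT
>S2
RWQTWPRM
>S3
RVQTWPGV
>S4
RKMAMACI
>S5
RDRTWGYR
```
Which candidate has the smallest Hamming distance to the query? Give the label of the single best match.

Hamming distances to query — S1: 5; S2: 1; S3: 2; S4: 7; S5: 5.
Smallest is S2 with 1 mismatch.

S2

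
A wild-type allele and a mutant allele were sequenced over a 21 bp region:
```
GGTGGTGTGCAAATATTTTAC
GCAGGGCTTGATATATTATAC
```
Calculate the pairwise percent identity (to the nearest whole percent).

62%

Mismatches at positions 2, 3, 6, 7, 9, 10, 12, 18 (1-based): 8 of 21.
Identical positions: 13/21 = 61.9% → 62%.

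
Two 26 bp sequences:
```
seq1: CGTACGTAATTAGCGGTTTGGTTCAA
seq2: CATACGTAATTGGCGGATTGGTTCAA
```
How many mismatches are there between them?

Comparing position by position, 3 sites differ: 2 (G/A), 12 (A/G), 17 (T/A).

3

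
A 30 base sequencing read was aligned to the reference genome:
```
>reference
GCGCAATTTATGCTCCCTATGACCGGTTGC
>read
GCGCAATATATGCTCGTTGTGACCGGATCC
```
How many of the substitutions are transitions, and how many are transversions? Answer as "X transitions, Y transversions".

Transitions (purine↔purine or pyrimidine↔pyrimidine): 17 C→T, 19 A→G.
Transversions (purine↔pyrimidine): 8 T→A, 16 C→G, 27 T→A, 29 G→C.

2 transitions, 4 transversions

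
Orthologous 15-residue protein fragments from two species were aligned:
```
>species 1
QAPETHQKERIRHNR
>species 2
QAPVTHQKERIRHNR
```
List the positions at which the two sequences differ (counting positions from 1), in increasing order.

Scanning 1-based: 4: E/V.

4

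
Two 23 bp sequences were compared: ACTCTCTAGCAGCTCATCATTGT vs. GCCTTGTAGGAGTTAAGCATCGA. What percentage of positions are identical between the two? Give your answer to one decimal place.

Mismatches at positions 1, 3, 4, 6, 10, 13, 15, 17, 21, 23 (1-based): 10 of 23.
Identical positions: 13/23 = 56.52% → 56.5%.

56.5%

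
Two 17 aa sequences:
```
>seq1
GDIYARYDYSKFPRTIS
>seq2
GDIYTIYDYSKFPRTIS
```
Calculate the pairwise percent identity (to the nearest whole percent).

Mismatches at positions 5, 6 (1-based): 2 of 17.
Identical positions: 15/17 = 88.24% → 88%.

88%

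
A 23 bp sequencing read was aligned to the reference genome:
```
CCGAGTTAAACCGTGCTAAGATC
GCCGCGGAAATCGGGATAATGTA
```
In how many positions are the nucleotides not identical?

The sequences differ at positions 1, 3, 4, 5, 6, 7, 11, 14, 16, 20, 21, 23 (1-based) — 12 in total.

12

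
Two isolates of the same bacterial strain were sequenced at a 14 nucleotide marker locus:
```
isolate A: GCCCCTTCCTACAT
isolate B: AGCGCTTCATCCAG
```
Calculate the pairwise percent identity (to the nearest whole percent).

57%

Mismatches at positions 1, 2, 4, 9, 11, 14 (1-based): 6 of 14.
Identical positions: 8/14 = 57.14% → 57%.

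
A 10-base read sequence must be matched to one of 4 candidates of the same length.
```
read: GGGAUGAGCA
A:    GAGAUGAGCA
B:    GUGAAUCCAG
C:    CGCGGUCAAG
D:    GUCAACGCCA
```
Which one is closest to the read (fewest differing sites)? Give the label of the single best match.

A

A differs at 1 site; B differs at 7 sites; C differs at 9 sites; D differs at 6 sites. The closest is A.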